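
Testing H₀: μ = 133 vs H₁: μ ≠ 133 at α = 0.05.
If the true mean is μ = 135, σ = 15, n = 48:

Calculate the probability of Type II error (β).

Answer: β ≈ 0.8480

Derivation:
SE = σ/√n = 15/√48 = 2.1651
Critical values: μ₀ ± z_0.025×SE = 133 ± 1.960×2.1651
Acceptance region: (128.7564, 137.2436)
Under H₁ (μ = 135): z_high = (137.2436 - 135)/2.1651 = 1.0363, z_low = (128.7564 - 135)/2.1651 = -2.8837
β = P(not reject | H₁) = Φ(1.0363) - Φ(-2.8837) ≈ 0.8480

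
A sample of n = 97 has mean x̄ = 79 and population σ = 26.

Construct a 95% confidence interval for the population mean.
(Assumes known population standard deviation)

Confidence level: 95%, α = 0.05
z_0.025 = 1.960
SE = σ/√n = 26/√97 = 2.6399
Margin of error = 1.960 × 2.6399 = 5.1742
CI: x̄ ± margin = 79 ± 5.1742
CI: (73.8258, 84.1742)

Answer: (73.8258, 84.1742)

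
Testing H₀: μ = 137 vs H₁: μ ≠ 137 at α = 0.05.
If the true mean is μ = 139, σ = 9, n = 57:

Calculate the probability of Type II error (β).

Answer: β ≈ 0.6110

Derivation:
SE = σ/√n = 9/√57 = 1.1921
Critical values: μ₀ ± z_0.025×SE = 137 ± 1.960×1.1921
Acceptance region: (134.6635, 139.3365)
Under H₁ (μ = 139): z_high = (139.3365 - 139)/1.1921 = 0.2823, z_low = (134.6635 - 139)/1.1921 = -3.6377
β = P(not reject | H₁) = Φ(0.2823) - Φ(-3.6377) ≈ 0.6110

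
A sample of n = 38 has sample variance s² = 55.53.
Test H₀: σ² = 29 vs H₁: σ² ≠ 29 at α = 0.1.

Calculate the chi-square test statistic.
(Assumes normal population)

Answer: χ² = 70.8486, reject H₀

Derivation:
df = n - 1 = 37
χ² = (n-1)s²/σ₀² = 37×55.53/29 = 70.8486
Critical values: χ²_{0.95,37} = 24.075, χ²_{0.05,37} = 52.192
Rejection region: χ² < 24.075 or χ² > 52.192
Decision: reject H₀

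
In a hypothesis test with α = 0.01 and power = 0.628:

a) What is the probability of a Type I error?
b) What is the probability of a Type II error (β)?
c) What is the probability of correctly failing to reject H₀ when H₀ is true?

a) Type I error probability = α = 0.01
b) Power = P(reject H₀ | H₁ true) = 1 - β = 0.628, so Type II error probability = β = 1 - Power = 0.372
c) P(fail to reject H₀ | H₀ true) = 1 - α = 0.99

Answer: a) 0.01, b) 0.372, c) 0.99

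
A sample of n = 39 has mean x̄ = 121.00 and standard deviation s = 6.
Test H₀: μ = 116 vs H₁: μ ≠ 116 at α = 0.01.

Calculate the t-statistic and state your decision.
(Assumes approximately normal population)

Answer: t = 5.2040, reject H₀

Derivation:
df = n - 1 = 38
SE = s/√n = 6/√39 = 0.9608
t = (x̄ - μ₀)/SE = (121.00 - 116)/0.9608 = 5.2040
Critical value: t_{0.005,38} = ±2.712
p-value < 0.0001
Decision: reject H₀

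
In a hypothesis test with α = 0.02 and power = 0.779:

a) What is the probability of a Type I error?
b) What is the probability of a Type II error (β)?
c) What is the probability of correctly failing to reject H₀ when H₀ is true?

Answer: a) 0.02, b) 0.221, c) 0.98

Derivation:
a) Type I error probability = α = 0.02
b) Power = P(reject H₀ | H₁ true) = 1 - β = 0.779, so Type II error probability = β = 1 - Power = 0.221
c) P(fail to reject H₀ | H₀ true) = 1 - α = 0.98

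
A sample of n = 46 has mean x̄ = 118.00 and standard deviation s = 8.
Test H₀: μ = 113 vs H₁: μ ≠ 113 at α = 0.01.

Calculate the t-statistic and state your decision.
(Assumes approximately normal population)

df = n - 1 = 45
SE = s/√n = 8/√46 = 1.1795
t = (x̄ - μ₀)/SE = (118.00 - 113)/1.1795 = 4.2391
Critical value: t_{0.005,45} = ±2.690
p-value ≈ 0.0001
Decision: reject H₀

Answer: t = 4.2391, reject H₀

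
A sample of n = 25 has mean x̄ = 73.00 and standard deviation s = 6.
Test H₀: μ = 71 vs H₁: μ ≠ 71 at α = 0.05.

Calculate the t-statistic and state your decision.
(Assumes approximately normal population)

df = n - 1 = 24
SE = s/√n = 6/√25 = 1.2000
t = (x̄ - μ₀)/SE = (73.00 - 71)/1.2000 = 1.6667
Critical value: t_{0.025,24} = ±2.064
p-value ≈ 0.1086
Decision: fail to reject H₀

Answer: t = 1.6667, fail to reject H₀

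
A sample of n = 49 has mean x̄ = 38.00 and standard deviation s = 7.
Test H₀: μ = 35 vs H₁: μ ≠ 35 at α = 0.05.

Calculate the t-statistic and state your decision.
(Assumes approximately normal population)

Answer: t = 3.0000, reject H₀

Derivation:
df = n - 1 = 48
SE = s/√n = 7/√49 = 1.0000
t = (x̄ - μ₀)/SE = (38.00 - 35)/1.0000 = 3.0000
Critical value: t_{0.025,48} = ±2.011
p-value ≈ 0.0043
Decision: reject H₀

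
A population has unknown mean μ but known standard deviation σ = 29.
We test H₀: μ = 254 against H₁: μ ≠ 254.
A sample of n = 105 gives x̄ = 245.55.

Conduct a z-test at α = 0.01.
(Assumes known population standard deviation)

Standard error: SE = σ/√n = 29/√105 = 2.8301
z-statistic: z = (x̄ - μ₀)/SE = (245.55 - 254)/2.8301 = -2.9858
Critical value: ±2.576
p-value = 0.0028
Decision: reject H₀

Answer: z = -2.9858, reject H₀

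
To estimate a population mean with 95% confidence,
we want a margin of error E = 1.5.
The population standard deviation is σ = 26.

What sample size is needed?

Answer: n = 1155

Derivation:
z_0.025 = 1.960
n = (z×σ/E)² = (1.960×26/1.5)²
n = 1154.1874
Round up: n = 1155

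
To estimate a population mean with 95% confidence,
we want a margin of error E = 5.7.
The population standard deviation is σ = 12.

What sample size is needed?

Answer: n = 18

Derivation:
z_0.025 = 1.960
n = (z×σ/E)² = (1.960×12/5.7)²
n = 17.0265
Round up: n = 18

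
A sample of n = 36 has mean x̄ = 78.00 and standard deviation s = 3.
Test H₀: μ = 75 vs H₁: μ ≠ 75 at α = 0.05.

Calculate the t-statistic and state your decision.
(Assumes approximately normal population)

df = n - 1 = 35
SE = s/√n = 3/√36 = 0.5000
t = (x̄ - μ₀)/SE = (78.00 - 75)/0.5000 = 6.0000
Critical value: t_{0.025,35} = ±2.030
p-value < 0.0001
Decision: reject H₀

Answer: t = 6.0000, reject H₀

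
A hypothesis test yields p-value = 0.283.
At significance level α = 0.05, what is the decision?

Compare p-value to α:
0.283 ≥ 0.05
Decision: fail to reject H₀

Answer: fail to reject H₀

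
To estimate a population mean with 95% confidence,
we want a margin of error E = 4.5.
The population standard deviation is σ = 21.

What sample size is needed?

Answer: n = 84

Derivation:
z_0.025 = 1.960
n = (z×σ/E)² = (1.960×21/4.5)²
n = 83.6615
Round up: n = 84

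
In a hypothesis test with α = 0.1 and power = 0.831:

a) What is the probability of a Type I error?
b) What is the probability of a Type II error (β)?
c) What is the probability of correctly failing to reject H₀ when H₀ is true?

Answer: a) 0.1, b) 0.169, c) 0.9

Derivation:
a) Type I error probability = α = 0.1
b) Power = P(reject H₀ | H₁ true) = 1 - β = 0.831, so Type II error probability = β = 1 - Power = 0.169
c) P(fail to reject H₀ | H₀ true) = 1 - α = 0.9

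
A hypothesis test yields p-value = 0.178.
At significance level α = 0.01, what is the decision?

Answer: fail to reject H₀

Derivation:
Compare p-value to α:
0.178 ≥ 0.01
Decision: fail to reject H₀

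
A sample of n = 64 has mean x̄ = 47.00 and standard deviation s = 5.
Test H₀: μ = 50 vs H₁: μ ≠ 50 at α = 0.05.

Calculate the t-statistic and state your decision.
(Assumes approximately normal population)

Answer: t = -4.8000, reject H₀

Derivation:
df = n - 1 = 63
SE = s/√n = 5/√64 = 0.6250
t = (x̄ - μ₀)/SE = (47.00 - 50)/0.6250 = -4.8000
Critical value: t_{0.025,63} = ±1.998
p-value < 0.0001
Decision: reject H₀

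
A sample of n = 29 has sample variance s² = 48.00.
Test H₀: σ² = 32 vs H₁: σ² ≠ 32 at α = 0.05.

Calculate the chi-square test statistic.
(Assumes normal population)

df = n - 1 = 28
χ² = (n-1)s²/σ₀² = 28×48.00/32 = 42.0000
Critical values: χ²_{0.975,28} = 15.308, χ²_{0.025,28} = 44.461
Rejection region: χ² < 15.308 or χ² > 44.461
Decision: fail to reject H₀

Answer: χ² = 42.0000, fail to reject H₀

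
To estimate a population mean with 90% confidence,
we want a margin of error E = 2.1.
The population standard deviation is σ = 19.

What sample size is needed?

z_0.05 = 1.645
n = (z×σ/E)² = (1.645×19/2.1)²
n = 221.5136
Round up: n = 222

Answer: n = 222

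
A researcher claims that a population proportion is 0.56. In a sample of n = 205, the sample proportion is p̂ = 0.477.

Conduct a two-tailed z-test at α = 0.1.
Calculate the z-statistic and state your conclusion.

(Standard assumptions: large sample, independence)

Answer: z = -2.3941, reject H₀

Derivation:
H₀: p = 0.56, H₁: p ≠ 0.56
Standard error: SE = √(p₀(1-p₀)/n) = √(0.56×0.44/205) = 0.034669
z-statistic: z = (p̂ - p₀)/SE = (0.477 - 0.56)/0.034669 = -2.3941
Critical value: z_0.05 = ±1.645
p-value = 0.0167
Decision: reject H₀ at α = 0.1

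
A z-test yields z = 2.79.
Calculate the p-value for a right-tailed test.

For z = 2.79:
p = P(Z > 2.79) = 1 - Φ(2.79) = 0.0026

Answer: p-value ≈ 0.0026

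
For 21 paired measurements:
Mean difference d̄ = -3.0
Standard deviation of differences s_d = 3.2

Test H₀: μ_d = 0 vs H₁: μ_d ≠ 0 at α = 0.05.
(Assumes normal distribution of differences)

df = n - 1 = 20
SE = s_d/√n = 3.2/√21 = 0.6983
t = d̄/SE = -3.0/0.6983 = -4.2961
Critical value: t_{0.025,20} = ±2.086
p-value ≈ 0.0004
Decision: reject H₀

Answer: t = -4.2961, reject H₀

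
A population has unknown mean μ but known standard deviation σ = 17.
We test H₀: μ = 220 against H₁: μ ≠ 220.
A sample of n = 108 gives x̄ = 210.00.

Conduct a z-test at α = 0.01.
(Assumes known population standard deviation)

Standard error: SE = σ/√n = 17/√108 = 1.6358
z-statistic: z = (x̄ - μ₀)/SE = (210.00 - 220)/1.6358 = -6.1132
Critical value: ±2.576
p-value < 0.0001
Decision: reject H₀

Answer: z = -6.1132, reject H₀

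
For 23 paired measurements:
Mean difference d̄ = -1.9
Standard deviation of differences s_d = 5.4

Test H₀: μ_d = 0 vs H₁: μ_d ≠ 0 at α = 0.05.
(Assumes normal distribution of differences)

df = n - 1 = 22
SE = s_d/√n = 5.4/√23 = 1.1260
t = d̄/SE = -1.9/1.1260 = -1.6874
Critical value: t_{0.025,22} = ±2.074
p-value ≈ 0.1057
Decision: fail to reject H₀

Answer: t = -1.6874, fail to reject H₀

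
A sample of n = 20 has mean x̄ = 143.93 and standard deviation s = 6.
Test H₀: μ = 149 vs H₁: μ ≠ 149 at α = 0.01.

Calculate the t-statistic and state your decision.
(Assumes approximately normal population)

df = n - 1 = 19
SE = s/√n = 6/√20 = 1.3416
t = (x̄ - μ₀)/SE = (143.93 - 149)/1.3416 = -3.7791
Critical value: t_{0.005,19} = ±2.861
p-value ≈ 0.0013
Decision: reject H₀

Answer: t = -3.7791, reject H₀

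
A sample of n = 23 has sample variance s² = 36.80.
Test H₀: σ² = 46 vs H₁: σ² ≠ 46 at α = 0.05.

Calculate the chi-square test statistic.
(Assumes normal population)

Answer: χ² = 17.6000, fail to reject H₀

Derivation:
df = n - 1 = 22
χ² = (n-1)s²/σ₀² = 22×36.80/46 = 17.6000
Critical values: χ²_{0.975,22} = 10.982, χ²_{0.025,22} = 36.781
Rejection region: χ² < 10.982 or χ² > 36.781
Decision: fail to reject H₀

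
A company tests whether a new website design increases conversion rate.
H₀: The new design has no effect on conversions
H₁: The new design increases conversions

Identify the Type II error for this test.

Answer: Keeping the old design when the new one would have increased conversions

Derivation:
A Type I error (probability α) occurs when we reject a true H₀.
A Type II error (probability β) occurs when we fail to reject a false H₀.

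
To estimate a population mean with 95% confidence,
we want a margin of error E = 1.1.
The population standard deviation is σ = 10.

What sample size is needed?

Answer: n = 318

Derivation:
z_0.025 = 1.960
n = (z×σ/E)² = (1.960×10/1.1)²
n = 317.4876
Round up: n = 318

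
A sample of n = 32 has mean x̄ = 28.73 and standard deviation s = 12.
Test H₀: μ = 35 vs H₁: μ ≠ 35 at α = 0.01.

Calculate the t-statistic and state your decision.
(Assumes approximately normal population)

Answer: t = -2.9557, reject H₀

Derivation:
df = n - 1 = 31
SE = s/√n = 12/√32 = 2.1213
t = (x̄ - μ₀)/SE = (28.73 - 35)/2.1213 = -2.9557
Critical value: t_{0.005,31} = ±2.744
p-value ≈ 0.0059
Decision: reject H₀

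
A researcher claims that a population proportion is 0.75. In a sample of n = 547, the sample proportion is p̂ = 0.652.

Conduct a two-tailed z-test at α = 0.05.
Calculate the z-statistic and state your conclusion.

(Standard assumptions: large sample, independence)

H₀: p = 0.75, H₁: p ≠ 0.75
Standard error: SE = √(p₀(1-p₀)/n) = √(0.75×0.25/547) = 0.018514
z-statistic: z = (p̂ - p₀)/SE = (0.652 - 0.75)/0.018514 = -5.2933
Critical value: z_0.025 = ±1.960
p-value < 0.0001
Decision: reject H₀ at α = 0.05

Answer: z = -5.2933, reject H₀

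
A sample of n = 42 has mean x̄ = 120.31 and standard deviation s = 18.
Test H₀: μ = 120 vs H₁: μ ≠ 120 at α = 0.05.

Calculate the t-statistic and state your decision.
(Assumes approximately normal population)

df = n - 1 = 41
SE = s/√n = 18/√42 = 2.7775
t = (x̄ - μ₀)/SE = (120.31 - 120)/2.7775 = 0.1116
Critical value: t_{0.025,41} = ±2.020
p-value ≈ 0.9117
Decision: fail to reject H₀

Answer: t = 0.1116, fail to reject H₀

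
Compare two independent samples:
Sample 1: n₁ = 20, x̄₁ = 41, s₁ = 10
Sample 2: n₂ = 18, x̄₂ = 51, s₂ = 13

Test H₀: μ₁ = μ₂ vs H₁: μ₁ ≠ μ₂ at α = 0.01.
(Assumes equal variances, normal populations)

Pooled variance: s²_p = [19×10² + 17×13²]/(36) = 132.5833
s_p = 11.5145
SE = s_p×√(1/n₁ + 1/n₂) = 11.5145×√(1/20 + 1/18) = 3.7410
t = (x̄₁ - x̄₂)/SE = (41 - 51)/3.7410 = -2.6731
df = 36, t-critical = ±2.719
Decision: fail to reject H₀

Answer: t = -2.6731, fail to reject H₀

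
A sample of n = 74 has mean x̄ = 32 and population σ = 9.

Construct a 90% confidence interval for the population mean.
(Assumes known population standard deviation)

Confidence level: 90%, α = 0.1
z_0.05 = 1.645
SE = σ/√n = 9/√74 = 1.0462
Margin of error = 1.645 × 1.0462 = 1.7210
CI: x̄ ± margin = 32 ± 1.7210
CI: (30.2790, 33.7210)

Answer: (30.2790, 33.7210)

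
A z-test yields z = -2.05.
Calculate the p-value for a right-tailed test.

For z = -2.05:
p = P(Z > -2.05) = 1 - Φ(-2.05) = 0.9798

Answer: p-value ≈ 0.9798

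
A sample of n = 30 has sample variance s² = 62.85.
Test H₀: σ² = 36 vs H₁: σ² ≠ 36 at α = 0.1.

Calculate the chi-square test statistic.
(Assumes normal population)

df = n - 1 = 29
χ² = (n-1)s²/σ₀² = 29×62.85/36 = 50.6292
Critical values: χ²_{0.95,29} = 17.708, χ²_{0.05,29} = 42.557
Rejection region: χ² < 17.708 or χ² > 42.557
Decision: reject H₀

Answer: χ² = 50.6292, reject H₀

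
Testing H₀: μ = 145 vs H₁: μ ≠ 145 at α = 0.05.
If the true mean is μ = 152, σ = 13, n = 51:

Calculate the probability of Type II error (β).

Answer: β ≈ 0.0297

Derivation:
SE = σ/√n = 13/√51 = 1.8204
Critical values: μ₀ ± z_0.025×SE = 145 ± 1.960×1.8204
Acceptance region: (141.4320, 148.5680)
Under H₁ (μ = 152): z_high = (148.5680 - 152)/1.8204 = -1.8853, z_low = (141.4320 - 152)/1.8204 = -5.8053
β = P(not reject | H₁) = Φ(-1.8853) - Φ(-5.8053) ≈ 0.0297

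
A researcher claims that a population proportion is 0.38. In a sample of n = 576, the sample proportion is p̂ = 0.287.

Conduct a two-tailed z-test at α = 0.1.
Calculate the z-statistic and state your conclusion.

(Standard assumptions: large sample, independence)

Answer: z = -4.5985, reject H₀

Derivation:
H₀: p = 0.38, H₁: p ≠ 0.38
Standard error: SE = √(p₀(1-p₀)/n) = √(0.38×0.62/576) = 0.020224
z-statistic: z = (p̂ - p₀)/SE = (0.287 - 0.38)/0.020224 = -4.5985
Critical value: z_0.05 = ±1.645
p-value < 0.0001
Decision: reject H₀ at α = 0.1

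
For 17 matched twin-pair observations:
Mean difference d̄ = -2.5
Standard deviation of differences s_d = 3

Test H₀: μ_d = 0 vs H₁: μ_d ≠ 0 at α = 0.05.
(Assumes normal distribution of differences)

df = n - 1 = 16
SE = s_d/√n = 3/√17 = 0.7276
t = d̄/SE = -2.5/0.7276 = -3.4360
Critical value: t_{0.025,16} = ±2.120
p-value ≈ 0.0034
Decision: reject H₀

Answer: t = -3.4360, reject H₀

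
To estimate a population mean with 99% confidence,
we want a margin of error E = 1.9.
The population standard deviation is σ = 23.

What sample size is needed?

z_0.005 = 2.576
n = (z×σ/E)² = (2.576×23/1.9)²
n = 972.3893
Round up: n = 973

Answer: n = 973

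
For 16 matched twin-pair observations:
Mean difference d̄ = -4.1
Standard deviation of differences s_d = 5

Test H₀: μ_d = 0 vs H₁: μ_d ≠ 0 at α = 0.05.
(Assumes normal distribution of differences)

Answer: t = -3.2800, reject H₀

Derivation:
df = n - 1 = 15
SE = s_d/√n = 5/√16 = 1.2500
t = d̄/SE = -4.1/1.2500 = -3.2800
Critical value: t_{0.025,15} = ±2.131
p-value ≈ 0.0051
Decision: reject H₀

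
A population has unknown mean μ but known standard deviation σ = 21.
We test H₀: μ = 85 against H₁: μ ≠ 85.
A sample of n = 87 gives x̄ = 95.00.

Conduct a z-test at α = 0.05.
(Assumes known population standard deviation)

Answer: z = 4.4417, reject H₀

Derivation:
Standard error: SE = σ/√n = 21/√87 = 2.2514
z-statistic: z = (x̄ - μ₀)/SE = (95.00 - 85)/2.2514 = 4.4417
Critical value: ±1.960
p-value < 0.0001
Decision: reject H₀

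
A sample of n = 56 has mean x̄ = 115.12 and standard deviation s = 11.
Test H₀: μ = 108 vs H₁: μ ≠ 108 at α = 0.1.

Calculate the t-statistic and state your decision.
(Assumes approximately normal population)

Answer: t = 4.8439, reject H₀

Derivation:
df = n - 1 = 55
SE = s/√n = 11/√56 = 1.4699
t = (x̄ - μ₀)/SE = (115.12 - 108)/1.4699 = 4.8439
Critical value: t_{0.05,55} = ±1.673
p-value < 0.0001
Decision: reject H₀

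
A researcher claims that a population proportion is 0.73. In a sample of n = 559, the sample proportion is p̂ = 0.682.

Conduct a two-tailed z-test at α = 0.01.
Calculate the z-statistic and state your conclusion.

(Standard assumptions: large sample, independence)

H₀: p = 0.73, H₁: p ≠ 0.73
Standard error: SE = √(p₀(1-p₀)/n) = √(0.73×0.27/559) = 0.018777
z-statistic: z = (p̂ - p₀)/SE = (0.682 - 0.73)/0.018777 = -2.5563
Critical value: z_0.005 = ±2.576
p-value = 0.0106
Decision: fail to reject H₀ at α = 0.01

Answer: z = -2.5563, fail to reject H₀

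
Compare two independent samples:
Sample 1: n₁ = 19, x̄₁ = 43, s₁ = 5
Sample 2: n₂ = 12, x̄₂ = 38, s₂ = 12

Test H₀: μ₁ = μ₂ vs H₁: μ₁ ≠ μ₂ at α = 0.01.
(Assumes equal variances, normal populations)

Answer: t = 1.6191, fail to reject H₀

Derivation:
Pooled variance: s²_p = [18×5² + 11×12²]/(29) = 70.1379
s_p = 8.3748
SE = s_p×√(1/n₁ + 1/n₂) = 8.3748×√(1/19 + 1/12) = 3.0881
t = (x̄₁ - x̄₂)/SE = (43 - 38)/3.0881 = 1.6191
df = 29, t-critical = ±2.756
Decision: fail to reject H₀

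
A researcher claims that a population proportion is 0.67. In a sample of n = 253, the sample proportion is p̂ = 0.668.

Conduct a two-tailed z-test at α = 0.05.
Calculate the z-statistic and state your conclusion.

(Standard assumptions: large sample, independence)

Answer: z = -0.0677, fail to reject H₀

Derivation:
H₀: p = 0.67, H₁: p ≠ 0.67
Standard error: SE = √(p₀(1-p₀)/n) = √(0.67×0.33/253) = 0.029562
z-statistic: z = (p̂ - p₀)/SE = (0.668 - 0.67)/0.029562 = -0.0677
Critical value: z_0.025 = ±1.960
p-value = 0.9460
Decision: fail to reject H₀ at α = 0.05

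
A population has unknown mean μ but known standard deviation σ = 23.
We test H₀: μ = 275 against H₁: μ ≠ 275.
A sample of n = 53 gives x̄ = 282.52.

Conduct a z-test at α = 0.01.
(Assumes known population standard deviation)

Standard error: SE = σ/√n = 23/√53 = 3.1593
z-statistic: z = (x̄ - μ₀)/SE = (282.52 - 275)/3.1593 = 2.3803
Critical value: ±2.576
p-value = 0.0173
Decision: fail to reject H₀

Answer: z = 2.3803, fail to reject H₀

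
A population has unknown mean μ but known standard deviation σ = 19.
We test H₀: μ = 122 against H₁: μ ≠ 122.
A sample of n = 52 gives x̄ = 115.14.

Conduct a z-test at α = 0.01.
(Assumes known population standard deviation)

Answer: z = -2.6036, reject H₀

Derivation:
Standard error: SE = σ/√n = 19/√52 = 2.6348
z-statistic: z = (x̄ - μ₀)/SE = (115.14 - 122)/2.6348 = -2.6036
Critical value: ±2.576
p-value = 0.0092
Decision: reject H₀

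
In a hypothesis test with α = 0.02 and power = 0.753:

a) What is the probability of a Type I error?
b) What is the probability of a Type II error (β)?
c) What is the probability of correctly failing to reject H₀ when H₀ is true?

Answer: a) 0.02, b) 0.247, c) 0.98

Derivation:
a) Type I error probability = α = 0.02
b) Power = P(reject H₀ | H₁ true) = 1 - β = 0.753, so Type II error probability = β = 1 - Power = 0.247
c) P(fail to reject H₀ | H₀ true) = 1 - α = 0.98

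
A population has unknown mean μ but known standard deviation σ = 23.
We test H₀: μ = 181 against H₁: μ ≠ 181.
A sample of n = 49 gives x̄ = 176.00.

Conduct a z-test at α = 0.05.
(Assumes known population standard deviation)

Answer: z = -1.5217, fail to reject H₀

Derivation:
Standard error: SE = σ/√n = 23/√49 = 3.2857
z-statistic: z = (x̄ - μ₀)/SE = (176.00 - 181)/3.2857 = -1.5217
Critical value: ±1.960
p-value = 0.1281
Decision: fail to reject H₀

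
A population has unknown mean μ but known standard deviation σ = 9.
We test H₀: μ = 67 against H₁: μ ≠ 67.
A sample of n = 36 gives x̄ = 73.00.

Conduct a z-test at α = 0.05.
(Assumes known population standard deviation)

Standard error: SE = σ/√n = 9/√36 = 1.5000
z-statistic: z = (x̄ - μ₀)/SE = (73.00 - 67)/1.5000 = 4.0000
Critical value: ±1.960
p-value = 0.0001
Decision: reject H₀

Answer: z = 4.0000, reject H₀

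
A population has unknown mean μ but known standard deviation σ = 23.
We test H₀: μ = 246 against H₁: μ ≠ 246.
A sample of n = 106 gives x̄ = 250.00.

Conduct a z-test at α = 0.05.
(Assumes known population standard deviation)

Answer: z = 1.7905, fail to reject H₀

Derivation:
Standard error: SE = σ/√n = 23/√106 = 2.2340
z-statistic: z = (x̄ - μ₀)/SE = (250.00 - 246)/2.2340 = 1.7905
Critical value: ±1.960
p-value = 0.0734
Decision: fail to reject H₀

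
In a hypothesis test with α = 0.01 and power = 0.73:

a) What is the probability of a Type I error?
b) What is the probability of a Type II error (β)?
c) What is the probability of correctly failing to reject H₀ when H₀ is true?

a) Type I error probability = α = 0.01
b) Power = P(reject H₀ | H₁ true) = 1 - β = 0.73, so Type II error probability = β = 1 - Power = 0.27
c) P(fail to reject H₀ | H₀ true) = 1 - α = 0.99

Answer: a) 0.01, b) 0.27, c) 0.99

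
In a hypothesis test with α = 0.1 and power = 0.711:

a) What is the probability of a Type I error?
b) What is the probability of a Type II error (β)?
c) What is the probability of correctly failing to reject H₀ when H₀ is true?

Answer: a) 0.1, b) 0.289, c) 0.9

Derivation:
a) Type I error probability = α = 0.1
b) Power = P(reject H₀ | H₁ true) = 1 - β = 0.711, so Type II error probability = β = 1 - Power = 0.289
c) P(fail to reject H₀ | H₀ true) = 1 - α = 0.9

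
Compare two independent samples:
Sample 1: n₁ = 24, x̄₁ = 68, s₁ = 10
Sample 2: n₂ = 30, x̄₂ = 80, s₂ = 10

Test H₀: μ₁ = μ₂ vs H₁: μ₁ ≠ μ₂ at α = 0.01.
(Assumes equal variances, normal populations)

Answer: t = -4.3818, reject H₀

Derivation:
Pooled variance: s²_p = [23×10² + 29×10²]/(52) = 100.0000
s_p = 10.0000
SE = s_p×√(1/n₁ + 1/n₂) = 10.0000×√(1/24 + 1/30) = 2.7386
t = (x̄₁ - x̄₂)/SE = (68 - 80)/2.7386 = -4.3818
df = 52, t-critical = ±2.674
Decision: reject H₀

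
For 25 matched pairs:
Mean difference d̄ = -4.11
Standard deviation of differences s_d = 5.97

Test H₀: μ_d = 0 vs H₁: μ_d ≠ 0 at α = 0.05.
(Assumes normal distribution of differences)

Answer: t = -3.4422, reject H₀

Derivation:
df = n - 1 = 24
SE = s_d/√n = 5.97/√25 = 1.1940
t = d̄/SE = -4.11/1.1940 = -3.4422
Critical value: t_{0.025,24} = ±2.064
p-value ≈ 0.0021
Decision: reject H₀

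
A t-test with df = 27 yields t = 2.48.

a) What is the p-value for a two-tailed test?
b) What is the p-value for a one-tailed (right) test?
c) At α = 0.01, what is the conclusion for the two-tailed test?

Answer: a) 0.0197, b) 0.0098, c) fail to reject H₀

Derivation:
Using t-distribution with df = 27:
a) Two-tailed: p = 2×P(T > 2.48) = 0.0197
b) One-tailed: p = P(T > 2.48) = 0.0098
c) 0.0197 ≥ 0.01, fail to reject H₀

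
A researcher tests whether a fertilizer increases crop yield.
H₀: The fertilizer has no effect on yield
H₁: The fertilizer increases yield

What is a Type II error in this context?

A Type I error (probability α) occurs when we reject a true H₀.
A Type II error (probability β) occurs when we fail to reject a false H₀.

Answer: Failing to recommend an effective fertilizer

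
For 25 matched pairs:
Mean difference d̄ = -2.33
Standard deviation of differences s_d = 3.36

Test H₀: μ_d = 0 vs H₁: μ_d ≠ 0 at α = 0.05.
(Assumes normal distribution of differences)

df = n - 1 = 24
SE = s_d/√n = 3.36/√25 = 0.6720
t = d̄/SE = -2.33/0.6720 = -3.4673
Critical value: t_{0.025,24} = ±2.064
p-value ≈ 0.0020
Decision: reject H₀

Answer: t = -3.4673, reject H₀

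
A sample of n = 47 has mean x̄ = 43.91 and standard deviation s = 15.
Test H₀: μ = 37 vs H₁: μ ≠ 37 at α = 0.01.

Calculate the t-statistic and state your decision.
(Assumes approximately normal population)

df = n - 1 = 46
SE = s/√n = 15/√47 = 2.1880
t = (x̄ - μ₀)/SE = (43.91 - 37)/2.1880 = 3.1581
Critical value: t_{0.005,46} = ±2.687
p-value ≈ 0.0028
Decision: reject H₀

Answer: t = 3.1581, reject H₀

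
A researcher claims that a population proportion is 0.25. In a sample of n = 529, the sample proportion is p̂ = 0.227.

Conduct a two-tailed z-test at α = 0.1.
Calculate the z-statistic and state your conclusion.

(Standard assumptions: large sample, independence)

Answer: z = -1.2216, fail to reject H₀

Derivation:
H₀: p = 0.25, H₁: p ≠ 0.25
Standard error: SE = √(p₀(1-p₀)/n) = √(0.25×0.75/529) = 0.018827
z-statistic: z = (p̂ - p₀)/SE = (0.227 - 0.25)/0.018827 = -1.2216
Critical value: z_0.05 = ±1.645
p-value = 0.2219
Decision: fail to reject H₀ at α = 0.1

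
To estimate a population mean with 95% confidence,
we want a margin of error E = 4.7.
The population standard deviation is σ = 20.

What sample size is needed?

z_0.025 = 1.960
n = (z×σ/E)² = (1.960×20/4.7)²
n = 69.5627
Round up: n = 70

Answer: n = 70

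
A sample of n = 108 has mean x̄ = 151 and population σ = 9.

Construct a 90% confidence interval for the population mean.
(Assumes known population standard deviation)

Answer: (149.5754, 152.4246)

Derivation:
Confidence level: 90%, α = 0.1
z_0.05 = 1.645
SE = σ/√n = 9/√108 = 0.8660
Margin of error = 1.645 × 0.8660 = 1.4246
CI: x̄ ± margin = 151 ± 1.4246
CI: (149.5754, 152.4246)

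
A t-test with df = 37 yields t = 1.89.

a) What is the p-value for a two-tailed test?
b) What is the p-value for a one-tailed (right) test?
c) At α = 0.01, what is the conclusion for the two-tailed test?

Answer: a) 0.0666, b) 0.0333, c) fail to reject H₀

Derivation:
Using t-distribution with df = 37:
a) Two-tailed: p = 2×P(T > 1.89) = 0.0666
b) One-tailed: p = P(T > 1.89) = 0.0333
c) 0.0666 ≥ 0.01, fail to reject H₀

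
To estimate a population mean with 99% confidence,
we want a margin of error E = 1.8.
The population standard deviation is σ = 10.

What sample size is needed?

z_0.005 = 2.576
n = (z×σ/E)² = (2.576×10/1.8)²
n = 204.8079
Round up: n = 205

Answer: n = 205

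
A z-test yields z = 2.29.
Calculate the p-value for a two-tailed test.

Answer: p-value ≈ 0.0220

Derivation:
For z = 2.29:
p = 2×P(Z > |2.29|) = 2×(1 - Φ(2.29)) = 0.0220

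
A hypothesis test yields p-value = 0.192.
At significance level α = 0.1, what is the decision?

Answer: fail to reject H₀

Derivation:
Compare p-value to α:
0.192 ≥ 0.1
Decision: fail to reject H₀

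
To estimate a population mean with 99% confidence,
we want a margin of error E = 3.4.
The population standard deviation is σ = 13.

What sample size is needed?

z_0.005 = 2.576
n = (z×σ/E)² = (2.576×13/3.4)²
n = 97.0109
Round up: n = 98

Answer: n = 98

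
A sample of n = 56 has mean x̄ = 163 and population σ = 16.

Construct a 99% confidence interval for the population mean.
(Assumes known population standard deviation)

Answer: (157.4923, 168.5077)

Derivation:
Confidence level: 99%, α = 0.01
z_0.005 = 2.576
SE = σ/√n = 16/√56 = 2.1381
Margin of error = 2.576 × 2.1381 = 5.5077
CI: x̄ ± margin = 163 ± 5.5077
CI: (157.4923, 168.5077)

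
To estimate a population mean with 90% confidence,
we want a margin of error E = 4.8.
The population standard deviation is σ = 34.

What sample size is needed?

z_0.05 = 1.645
n = (z×σ/E)² = (1.645×34/4.8)²
n = 135.7710
Round up: n = 136

Answer: n = 136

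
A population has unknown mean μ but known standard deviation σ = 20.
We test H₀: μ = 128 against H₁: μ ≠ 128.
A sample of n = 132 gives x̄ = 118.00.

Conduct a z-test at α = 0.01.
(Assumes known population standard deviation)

Answer: z = -5.7445, reject H₀

Derivation:
Standard error: SE = σ/√n = 20/√132 = 1.7408
z-statistic: z = (x̄ - μ₀)/SE = (118.00 - 128)/1.7408 = -5.7445
Critical value: ±2.576
p-value < 0.0001
Decision: reject H₀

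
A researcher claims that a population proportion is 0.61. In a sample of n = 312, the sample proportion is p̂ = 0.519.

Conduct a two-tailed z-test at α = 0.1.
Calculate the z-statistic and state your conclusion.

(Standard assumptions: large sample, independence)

H₀: p = 0.61, H₁: p ≠ 0.61
Standard error: SE = √(p₀(1-p₀)/n) = √(0.61×0.39/312) = 0.027613
z-statistic: z = (p̂ - p₀)/SE = (0.519 - 0.61)/0.027613 = -3.2955
Critical value: z_0.05 = ±1.645
p-value = 0.0010
Decision: reject H₀ at α = 0.1

Answer: z = -3.2955, reject H₀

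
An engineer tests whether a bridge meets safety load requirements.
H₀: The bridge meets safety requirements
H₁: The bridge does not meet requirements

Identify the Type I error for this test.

A Type I error (probability α) occurs when we reject a true H₀.
A Type II error (probability β) occurs when we fail to reject a false H₀.

Answer: Unnecessarily closing a safe bridge for repairs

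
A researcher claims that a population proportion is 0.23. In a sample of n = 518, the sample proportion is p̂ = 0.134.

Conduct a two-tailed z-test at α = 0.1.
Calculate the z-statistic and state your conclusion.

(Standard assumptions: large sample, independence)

H₀: p = 0.23, H₁: p ≠ 0.23
Standard error: SE = √(p₀(1-p₀)/n) = √(0.23×0.77/518) = 0.018490
z-statistic: z = (p̂ - p₀)/SE = (0.134 - 0.23)/0.018490 = -5.1920
Critical value: z_0.05 = ±1.645
p-value < 0.0001
Decision: reject H₀ at α = 0.1

Answer: z = -5.1920, reject H₀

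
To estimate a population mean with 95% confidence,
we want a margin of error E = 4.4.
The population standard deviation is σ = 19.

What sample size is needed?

Answer: n = 72

Derivation:
z_0.025 = 1.960
n = (z×σ/E)² = (1.960×19/4.4)²
n = 71.6331
Round up: n = 72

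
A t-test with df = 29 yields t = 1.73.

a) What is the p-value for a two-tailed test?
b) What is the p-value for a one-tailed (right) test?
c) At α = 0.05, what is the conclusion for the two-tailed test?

Answer: a) 0.0943, b) 0.0471, c) fail to reject H₀

Derivation:
Using t-distribution with df = 29:
a) Two-tailed: p = 2×P(T > 1.73) = 0.0943
b) One-tailed: p = P(T > 1.73) = 0.0471
c) 0.0943 ≥ 0.05, fail to reject H₀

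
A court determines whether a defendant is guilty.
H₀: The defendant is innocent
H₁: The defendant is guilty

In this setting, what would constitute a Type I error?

Answer: Convicting an innocent person

Derivation:
Type I error (α): Rejecting H₀ when H₀ is true
Type II error (β): Failing to reject H₀ when H₁ is true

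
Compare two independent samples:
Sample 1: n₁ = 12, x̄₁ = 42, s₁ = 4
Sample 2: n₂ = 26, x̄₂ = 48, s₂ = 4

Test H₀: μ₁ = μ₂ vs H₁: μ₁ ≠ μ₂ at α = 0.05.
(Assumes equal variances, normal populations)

Pooled variance: s²_p = [11×4² + 25×4²]/(36) = 16.0000
s_p = 4.0000
SE = s_p×√(1/n₁ + 1/n₂) = 4.0000×√(1/12 + 1/26) = 1.3960
t = (x̄₁ - x̄₂)/SE = (42 - 48)/1.3960 = -4.2980
df = 36, t-critical = ±2.028
Decision: reject H₀

Answer: t = -4.2980, reject H₀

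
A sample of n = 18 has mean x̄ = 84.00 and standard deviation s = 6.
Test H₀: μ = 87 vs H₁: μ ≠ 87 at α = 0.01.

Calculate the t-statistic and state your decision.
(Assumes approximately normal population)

df = n - 1 = 17
SE = s/√n = 6/√18 = 1.4142
t = (x̄ - μ₀)/SE = (84.00 - 87)/1.4142 = -2.1213
Critical value: t_{0.005,17} = ±2.898
p-value ≈ 0.0489
Decision: fail to reject H₀

Answer: t = -2.1213, fail to reject H₀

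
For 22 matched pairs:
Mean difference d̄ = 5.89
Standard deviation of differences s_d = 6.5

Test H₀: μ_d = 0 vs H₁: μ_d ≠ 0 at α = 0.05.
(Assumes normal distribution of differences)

df = n - 1 = 21
SE = s_d/√n = 6.5/√22 = 1.3858
t = d̄/SE = 5.89/1.3858 = 4.2503
Critical value: t_{0.025,21} = ±2.080
p-value ≈ 0.0004
Decision: reject H₀

Answer: t = 4.2503, reject H₀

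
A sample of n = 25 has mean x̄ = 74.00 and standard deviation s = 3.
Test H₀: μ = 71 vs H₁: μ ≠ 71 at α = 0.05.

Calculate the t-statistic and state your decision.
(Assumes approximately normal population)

df = n - 1 = 24
SE = s/√n = 3/√25 = 0.6000
t = (x̄ - μ₀)/SE = (74.00 - 71)/0.6000 = 5.0000
Critical value: t_{0.025,24} = ±2.064
p-value < 0.0001
Decision: reject H₀

Answer: t = 5.0000, reject H₀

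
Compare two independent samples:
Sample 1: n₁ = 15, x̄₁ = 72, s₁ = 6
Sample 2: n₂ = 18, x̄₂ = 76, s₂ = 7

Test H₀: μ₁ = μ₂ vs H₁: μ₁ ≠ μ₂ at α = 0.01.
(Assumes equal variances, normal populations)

Answer: t = -1.7422, fail to reject H₀

Derivation:
Pooled variance: s²_p = [14×6² + 17×7²]/(31) = 43.1290
s_p = 6.5673
SE = s_p×√(1/n₁ + 1/n₂) = 6.5673×√(1/15 + 1/18) = 2.2959
t = (x̄₁ - x̄₂)/SE = (72 - 76)/2.2959 = -1.7422
df = 31, t-critical = ±2.744
Decision: fail to reject H₀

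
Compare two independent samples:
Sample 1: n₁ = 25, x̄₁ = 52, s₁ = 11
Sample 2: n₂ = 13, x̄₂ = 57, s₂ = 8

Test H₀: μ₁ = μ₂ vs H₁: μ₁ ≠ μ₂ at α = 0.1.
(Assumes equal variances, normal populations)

Answer: t = -1.4478, fail to reject H₀

Derivation:
Pooled variance: s²_p = [24×11² + 12×8²]/(36) = 102.0000
s_p = 10.0995
SE = s_p×√(1/n₁ + 1/n₂) = 10.0995×√(1/25 + 1/13) = 3.4534
t = (x̄₁ - x̄₂)/SE = (52 - 57)/3.4534 = -1.4478
df = 36, t-critical = ±1.688
Decision: fail to reject H₀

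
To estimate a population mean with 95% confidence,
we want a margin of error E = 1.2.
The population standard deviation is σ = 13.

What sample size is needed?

Answer: n = 451

Derivation:
z_0.025 = 1.960
n = (z×σ/E)² = (1.960×13/1.2)²
n = 450.8544
Round up: n = 451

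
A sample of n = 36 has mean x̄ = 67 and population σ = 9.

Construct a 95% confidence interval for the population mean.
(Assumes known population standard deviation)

Answer: (64.0600, 69.9400)

Derivation:
Confidence level: 95%, α = 0.05
z_0.025 = 1.960
SE = σ/√n = 9/√36 = 1.5000
Margin of error = 1.960 × 1.5000 = 2.9400
CI: x̄ ± margin = 67 ± 2.9400
CI: (64.0600, 69.9400)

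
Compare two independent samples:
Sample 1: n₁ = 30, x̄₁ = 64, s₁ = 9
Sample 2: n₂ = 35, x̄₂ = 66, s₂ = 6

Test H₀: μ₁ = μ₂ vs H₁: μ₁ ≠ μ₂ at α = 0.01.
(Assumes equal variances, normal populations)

Answer: t = -1.0674, fail to reject H₀

Derivation:
Pooled variance: s²_p = [29×9² + 34×6²]/(63) = 56.7143
s_p = 7.5309
SE = s_p×√(1/n₁ + 1/n₂) = 7.5309×√(1/30 + 1/35) = 1.8737
t = (x̄₁ - x̄₂)/SE = (64 - 66)/1.8737 = -1.0674
df = 63, t-critical = ±2.656
Decision: fail to reject H₀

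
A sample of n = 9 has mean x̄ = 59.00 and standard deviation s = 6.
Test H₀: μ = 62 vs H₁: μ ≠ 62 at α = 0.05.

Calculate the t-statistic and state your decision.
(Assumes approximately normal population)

Answer: t = -1.5000, fail to reject H₀

Derivation:
df = n - 1 = 8
SE = s/√n = 6/√9 = 2.0000
t = (x̄ - μ₀)/SE = (59.00 - 62)/2.0000 = -1.5000
Critical value: t_{0.025,8} = ±2.306
p-value ≈ 0.1720
Decision: fail to reject H₀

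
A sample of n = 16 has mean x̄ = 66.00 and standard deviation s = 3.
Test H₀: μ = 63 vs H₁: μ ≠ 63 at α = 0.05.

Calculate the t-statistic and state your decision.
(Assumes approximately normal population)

df = n - 1 = 15
SE = s/√n = 3/√16 = 0.7500
t = (x̄ - μ₀)/SE = (66.00 - 63)/0.7500 = 4.0000
Critical value: t_{0.025,15} = ±2.131
p-value ≈ 0.0012
Decision: reject H₀

Answer: t = 4.0000, reject H₀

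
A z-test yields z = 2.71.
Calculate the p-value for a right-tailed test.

For z = 2.71:
p = P(Z > 2.71) = 1 - Φ(2.71) = 0.0034

Answer: p-value ≈ 0.0034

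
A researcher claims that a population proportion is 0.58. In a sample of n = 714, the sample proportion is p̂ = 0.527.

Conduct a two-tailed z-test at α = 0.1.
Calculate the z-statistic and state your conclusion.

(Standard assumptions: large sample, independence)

Answer: z = -2.8694, reject H₀

Derivation:
H₀: p = 0.58, H₁: p ≠ 0.58
Standard error: SE = √(p₀(1-p₀)/n) = √(0.58×0.42/714) = 0.018471
z-statistic: z = (p̂ - p₀)/SE = (0.527 - 0.58)/0.018471 = -2.8694
Critical value: z_0.05 = ±1.645
p-value = 0.0041
Decision: reject H₀ at α = 0.1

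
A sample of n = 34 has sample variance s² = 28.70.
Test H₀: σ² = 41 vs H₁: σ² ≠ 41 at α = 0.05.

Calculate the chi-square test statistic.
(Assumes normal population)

df = n - 1 = 33
χ² = (n-1)s²/σ₀² = 33×28.70/41 = 23.1000
Critical values: χ²_{0.975,33} = 19.047, χ²_{0.025,33} = 50.725
Rejection region: χ² < 19.047 or χ² > 50.725
Decision: fail to reject H₀

Answer: χ² = 23.1000, fail to reject H₀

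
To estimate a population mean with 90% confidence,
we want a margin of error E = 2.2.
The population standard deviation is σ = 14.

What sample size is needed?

Answer: n = 110

Derivation:
z_0.05 = 1.645
n = (z×σ/E)² = (1.645×14/2.2)²
n = 109.5828
Round up: n = 110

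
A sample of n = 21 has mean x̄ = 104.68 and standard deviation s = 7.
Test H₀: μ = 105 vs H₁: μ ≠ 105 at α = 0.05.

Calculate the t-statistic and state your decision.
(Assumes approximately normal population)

df = n - 1 = 20
SE = s/√n = 7/√21 = 1.5275
t = (x̄ - μ₀)/SE = (104.68 - 105)/1.5275 = -0.2095
Critical value: t_{0.025,20} = ±2.086
p-value ≈ 0.8362
Decision: fail to reject H₀

Answer: t = -0.2095, fail to reject H₀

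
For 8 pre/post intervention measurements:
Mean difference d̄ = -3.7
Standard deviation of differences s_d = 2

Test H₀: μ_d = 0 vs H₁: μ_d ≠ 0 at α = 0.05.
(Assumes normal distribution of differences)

Answer: t = -5.2326, reject H₀

Derivation:
df = n - 1 = 7
SE = s_d/√n = 2/√8 = 0.7071
t = d̄/SE = -3.7/0.7071 = -5.2326
Critical value: t_{0.025,7} = ±2.365
p-value ≈ 0.0012
Decision: reject H₀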